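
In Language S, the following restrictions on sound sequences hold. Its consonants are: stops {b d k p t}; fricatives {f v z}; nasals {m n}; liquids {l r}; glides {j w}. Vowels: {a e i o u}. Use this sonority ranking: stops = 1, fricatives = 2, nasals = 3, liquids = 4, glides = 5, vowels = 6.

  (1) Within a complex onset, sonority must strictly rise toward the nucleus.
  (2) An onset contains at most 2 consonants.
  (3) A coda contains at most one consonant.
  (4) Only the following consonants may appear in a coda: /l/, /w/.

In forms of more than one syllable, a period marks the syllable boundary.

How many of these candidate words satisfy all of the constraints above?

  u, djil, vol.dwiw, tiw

4

u — σ1 onset /∅/, coda /∅/ ok → phonotactically legal
djil — σ1 onset /dj/ (1→5 rises), coda /l/ ok → phonotactically legal
vol.dwiw — σ1 onset /v/, coda /l/ ok; σ2 onset /dw/ (1→5 rises), coda /w/ ok → phonotactically legal
tiw — σ1 onset /t/, coda /w/ ok → phonotactically legal
Phonotactically legal: u, djil, vol.dwiw, tiw → 4.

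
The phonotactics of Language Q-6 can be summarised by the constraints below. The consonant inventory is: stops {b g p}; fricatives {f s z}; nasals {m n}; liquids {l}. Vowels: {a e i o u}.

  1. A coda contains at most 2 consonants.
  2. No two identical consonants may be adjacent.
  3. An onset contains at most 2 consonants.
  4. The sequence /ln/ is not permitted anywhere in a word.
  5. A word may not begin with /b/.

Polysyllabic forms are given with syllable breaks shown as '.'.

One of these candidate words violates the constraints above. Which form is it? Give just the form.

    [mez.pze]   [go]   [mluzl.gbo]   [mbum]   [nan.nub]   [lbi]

[nan.nub]

[mez.pze] — σ1 onset /m/, coda /z/ ok; σ2 onset /pz/ (2C), coda /∅/ ok → licit
[go] — σ1 onset /g/, coda /∅/ ok → licit
[mluzl.gbo] — σ1 onset /ml/ (2C), coda /zl/ (2C) ok; σ2 onset /gb/ (2C), coda /∅/ ok → licit
[mbum] — σ1 onset /mb/ (2C), coda /m/ ok → licit
[nan.nub] — violates constraint 2: adjacent identical consonants /nn/ → illicit
[lbi] — σ1 onset /lb/ (2C), coda /∅/ ok → licit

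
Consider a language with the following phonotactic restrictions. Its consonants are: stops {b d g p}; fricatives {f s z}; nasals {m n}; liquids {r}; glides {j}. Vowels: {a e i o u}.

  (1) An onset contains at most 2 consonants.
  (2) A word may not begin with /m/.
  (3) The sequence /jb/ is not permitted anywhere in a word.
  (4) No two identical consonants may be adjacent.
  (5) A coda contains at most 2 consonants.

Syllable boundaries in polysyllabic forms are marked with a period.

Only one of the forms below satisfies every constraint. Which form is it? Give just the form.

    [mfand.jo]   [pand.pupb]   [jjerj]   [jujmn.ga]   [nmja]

[pand.pupb]

[mfand.jo] — violates constraint 2: word begins with /m/ → illicit
[pand.pupb] — σ1 onset /p/, coda /nd/ (2C) ok; σ2 onset /p/, coda /pb/ (2C) ok → licit
[jjerj] — violates constraint 4: adjacent identical consonants /jj/ → illicit
[jujmn.ga] — violates constraint 5: syllable 1 coda /jmn/ has 3 consonants (> 2) → illicit
[nmja] — violates constraint 1: syllable 1 onset /nmj/ has 3 consonants (> 2) → illicit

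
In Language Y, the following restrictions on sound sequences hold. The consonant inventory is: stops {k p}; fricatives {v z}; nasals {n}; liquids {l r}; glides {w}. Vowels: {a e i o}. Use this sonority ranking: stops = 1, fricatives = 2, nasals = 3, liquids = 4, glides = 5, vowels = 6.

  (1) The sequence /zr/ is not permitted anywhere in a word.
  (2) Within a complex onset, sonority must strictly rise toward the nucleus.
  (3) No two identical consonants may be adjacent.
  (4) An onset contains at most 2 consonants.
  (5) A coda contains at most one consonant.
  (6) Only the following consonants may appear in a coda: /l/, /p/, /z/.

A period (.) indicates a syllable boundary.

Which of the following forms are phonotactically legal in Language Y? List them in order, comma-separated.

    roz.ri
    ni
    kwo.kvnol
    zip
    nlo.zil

roz.ri — violates constraint 1: contains banned sequence /zr/ → phonotactically illegal
ni — σ1 onset /n/, coda /∅/ ok → phonotactically legal
kwo.kvnol — violates constraint 4: syllable 2 onset /kvn/ has 3 consonants (> 2) → phonotactically illegal
zip — σ1 onset /z/, coda /p/ ok → phonotactically legal
nlo.zil — σ1 onset /nl/ (3→4 rises), coda /∅/ ok; σ2 onset /z/, coda /l/ ok → phonotactically legal

ni, zip, nlo.zil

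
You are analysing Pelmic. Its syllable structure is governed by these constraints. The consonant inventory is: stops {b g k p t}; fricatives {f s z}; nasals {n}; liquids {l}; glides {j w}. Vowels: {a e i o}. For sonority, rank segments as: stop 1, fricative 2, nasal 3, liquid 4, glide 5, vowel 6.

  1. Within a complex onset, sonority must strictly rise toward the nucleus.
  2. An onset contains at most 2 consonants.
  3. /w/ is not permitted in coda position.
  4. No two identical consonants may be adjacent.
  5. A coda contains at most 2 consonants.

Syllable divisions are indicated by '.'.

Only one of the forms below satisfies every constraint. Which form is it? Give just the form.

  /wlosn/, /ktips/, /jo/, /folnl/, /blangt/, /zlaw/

/wlosn/ — violates constraint 1: syllable 1 onset /wl/: /w/ (glide, 5) → /l/ (liquid, 4) does not rise → ill-formed
/ktips/ — violates constraint 1: syllable 1 onset /kt/: /k/ (stop, 1) → /t/ (stop, 1) does not rise → ill-formed
/jo/ — σ1 onset /j/, coda /∅/ ok → well-formed
/folnl/ — violates constraint 5: syllable 1 coda /lnl/ has 3 consonants (> 2) → ill-formed
/blangt/ — violates constraint 5: syllable 1 coda /ngt/ has 3 consonants (> 2) → ill-formed
/zlaw/ — violates constraint 3: syllable 1 coda contains /w/ → ill-formed

/jo/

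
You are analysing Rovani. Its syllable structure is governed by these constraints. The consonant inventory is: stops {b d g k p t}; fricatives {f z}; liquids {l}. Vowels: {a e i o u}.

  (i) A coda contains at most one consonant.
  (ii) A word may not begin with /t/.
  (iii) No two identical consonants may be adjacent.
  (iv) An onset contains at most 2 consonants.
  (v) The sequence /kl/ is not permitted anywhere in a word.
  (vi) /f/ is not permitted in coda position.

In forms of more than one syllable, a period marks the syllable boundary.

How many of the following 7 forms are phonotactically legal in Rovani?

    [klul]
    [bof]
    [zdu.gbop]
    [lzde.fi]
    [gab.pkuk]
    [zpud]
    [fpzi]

3

[klul] — violates constraint (v): contains banned sequence /kl/ → phonotactically illegal
[bof] — violates constraint (vi): syllable 1 coda contains /f/ → phonotactically illegal
[zdu.gbop] — σ1 onset /zd/ (2C), coda /∅/ ok; σ2 onset /gb/ (2C), coda /p/ ok → phonotactically legal
[lzde.fi] — violates constraint (iv): syllable 1 onset /lzd/ has 3 consonants (> 2) → phonotactically illegal
[gab.pkuk] — σ1 onset /g/, coda /b/ ok; σ2 onset /pk/ (2C), coda /k/ ok → phonotactically legal
[zpud] — σ1 onset /zp/ (2C), coda /d/ ok → phonotactically legal
[fpzi] — violates constraint (iv): syllable 1 onset /fpz/ has 3 consonants (> 2) → phonotactically illegal
Phonotactically legal: [zdu.gbop], [gab.pkuk], [zpud] → 3.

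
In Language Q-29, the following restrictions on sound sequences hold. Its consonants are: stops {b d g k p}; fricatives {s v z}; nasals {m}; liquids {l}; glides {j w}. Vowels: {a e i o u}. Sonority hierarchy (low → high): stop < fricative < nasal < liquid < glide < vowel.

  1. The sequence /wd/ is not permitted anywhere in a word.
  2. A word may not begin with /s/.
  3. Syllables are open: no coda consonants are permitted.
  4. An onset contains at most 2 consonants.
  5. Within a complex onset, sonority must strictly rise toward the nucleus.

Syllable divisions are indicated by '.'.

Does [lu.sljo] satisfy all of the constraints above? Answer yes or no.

[lu.sljo] — violates constraint 4: syllable 2 onset /slj/ has 3 consonants (> 2) → not permitted

no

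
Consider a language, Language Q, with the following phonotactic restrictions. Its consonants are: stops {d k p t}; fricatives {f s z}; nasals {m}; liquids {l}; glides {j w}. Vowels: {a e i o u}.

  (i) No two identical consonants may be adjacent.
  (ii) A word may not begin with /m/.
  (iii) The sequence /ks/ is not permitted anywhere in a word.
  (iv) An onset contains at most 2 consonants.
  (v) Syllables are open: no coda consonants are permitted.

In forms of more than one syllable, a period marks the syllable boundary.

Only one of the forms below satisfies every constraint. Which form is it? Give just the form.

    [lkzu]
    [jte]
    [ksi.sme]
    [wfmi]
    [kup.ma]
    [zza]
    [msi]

[jte]

[lkzu] — violates constraint (iv): syllable 1 onset /lkz/ has 3 consonants (> 2) → illicit
[jte] — σ1 onset /jt/ (2C), coda /∅/ ok → licit
[ksi.sme] — violates constraint (iii): contains banned sequence /ks/ → illicit
[wfmi] — violates constraint (iv): syllable 1 onset /wfm/ has 3 consonants (> 2) → illicit
[kup.ma] — violates constraint (v): syllable 1 coda /p/ has 1 consonant (> 0) → illicit
[zza] — violates constraint (i): adjacent identical consonants /zz/ → illicit
[msi] — violates constraint (ii): word begins with /m/ → illicit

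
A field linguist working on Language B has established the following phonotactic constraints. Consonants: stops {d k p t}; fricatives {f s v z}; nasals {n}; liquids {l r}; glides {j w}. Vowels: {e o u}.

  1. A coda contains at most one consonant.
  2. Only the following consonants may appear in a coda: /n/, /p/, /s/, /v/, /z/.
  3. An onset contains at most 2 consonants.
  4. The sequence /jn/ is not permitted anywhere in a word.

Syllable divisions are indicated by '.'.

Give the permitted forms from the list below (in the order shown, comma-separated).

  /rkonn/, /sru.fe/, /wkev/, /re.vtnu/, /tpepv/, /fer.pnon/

/rkonn/ — violates constraint 1: syllable 1 coda /nn/ has 2 consonants (> 1) → not permitted
/sru.fe/ — σ1 onset /sr/ (2C), coda /∅/ ok; σ2 onset /f/, coda /∅/ ok → permitted
/wkev/ — σ1 onset /wk/ (2C), coda /v/ ok → permitted
/re.vtnu/ — violates constraint 3: syllable 2 onset /vtn/ has 3 consonants (> 2) → not permitted
/tpepv/ — violates constraint 1: syllable 1 coda /pv/ has 2 consonants (> 1) → not permitted
/fer.pnon/ — violates constraint 2: syllable 1 coda contains /r/, which is not a licensed coda consonant → not permitted

/sru.fe/, /wkev/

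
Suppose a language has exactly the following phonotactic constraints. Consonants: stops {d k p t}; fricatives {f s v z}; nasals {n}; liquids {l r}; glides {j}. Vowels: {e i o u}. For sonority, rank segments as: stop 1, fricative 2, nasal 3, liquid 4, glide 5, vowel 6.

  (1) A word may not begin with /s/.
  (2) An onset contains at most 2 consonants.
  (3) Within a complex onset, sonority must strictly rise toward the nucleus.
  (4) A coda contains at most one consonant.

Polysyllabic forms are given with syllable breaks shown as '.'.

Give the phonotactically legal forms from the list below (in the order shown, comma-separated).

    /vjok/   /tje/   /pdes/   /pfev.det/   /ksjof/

/vjok/, /tje/, /pfev.det/

/vjok/ — σ1 onset /vj/ (2→5 rises), coda /k/ ok → phonotactically legal
/tje/ — σ1 onset /tj/ (1→5 rises), coda /∅/ ok → phonotactically legal
/pdes/ — violates constraint 3: syllable 1 onset /pd/: /p/ (stop, 1) → /d/ (stop, 1) does not rise → phonotactically illegal
/pfev.det/ — σ1 onset /pf/ (1→2 rises), coda /v/ ok; σ2 onset /d/, coda /t/ ok → phonotactically legal
/ksjof/ — violates constraint 2: syllable 1 onset /ksj/ has 3 consonants (> 2) → phonotactically illegal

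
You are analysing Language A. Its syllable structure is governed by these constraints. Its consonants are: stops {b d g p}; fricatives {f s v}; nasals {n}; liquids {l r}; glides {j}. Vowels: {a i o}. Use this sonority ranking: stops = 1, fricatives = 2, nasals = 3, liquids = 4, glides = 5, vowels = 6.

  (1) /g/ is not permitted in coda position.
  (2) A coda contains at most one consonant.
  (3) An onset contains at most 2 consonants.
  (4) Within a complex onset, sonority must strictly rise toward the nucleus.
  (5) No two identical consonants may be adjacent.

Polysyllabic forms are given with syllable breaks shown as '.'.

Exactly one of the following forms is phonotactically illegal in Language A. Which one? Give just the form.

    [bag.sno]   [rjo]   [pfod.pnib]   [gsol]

[bag.sno]

[bag.sno] — violates constraint 1: syllable 1 coda contains /g/ → phonotactically illegal
[rjo] — σ1 onset /rj/ (4→5 rises), coda /∅/ ok → phonotactically legal
[pfod.pnib] — σ1 onset /pf/ (1→2 rises), coda /d/ ok; σ2 onset /pn/ (1→3 rises), coda /b/ ok → phonotactically legal
[gsol] — σ1 onset /gs/ (1→2 rises), coda /l/ ok → phonotactically legal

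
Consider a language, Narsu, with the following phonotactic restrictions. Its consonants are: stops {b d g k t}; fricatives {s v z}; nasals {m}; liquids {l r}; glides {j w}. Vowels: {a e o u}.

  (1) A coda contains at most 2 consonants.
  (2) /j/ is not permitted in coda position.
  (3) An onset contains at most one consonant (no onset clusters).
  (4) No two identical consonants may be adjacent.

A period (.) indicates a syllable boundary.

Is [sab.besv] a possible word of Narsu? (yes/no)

no

[sab.besv] — violates constraint 4: adjacent identical consonants /bb/ → ill-formed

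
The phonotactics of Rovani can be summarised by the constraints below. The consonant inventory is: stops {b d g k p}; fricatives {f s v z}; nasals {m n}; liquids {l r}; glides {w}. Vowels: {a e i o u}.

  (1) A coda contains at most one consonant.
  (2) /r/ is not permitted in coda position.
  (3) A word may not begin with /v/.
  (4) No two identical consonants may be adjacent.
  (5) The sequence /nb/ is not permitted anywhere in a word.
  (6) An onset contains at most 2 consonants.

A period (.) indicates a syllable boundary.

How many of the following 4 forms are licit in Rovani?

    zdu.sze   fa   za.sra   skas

4

zdu.sze — σ1 onset /zd/ (2C), coda /∅/ ok; σ2 onset /sz/ (2C), coda /∅/ ok → licit
fa — σ1 onset /f/, coda /∅/ ok → licit
za.sra — σ1 onset /z/, coda /∅/ ok; σ2 onset /sr/ (2C), coda /∅/ ok → licit
skas — σ1 onset /sk/ (2C), coda /s/ ok → licit
Licit: zdu.sze, fa, za.sra, skas → 4.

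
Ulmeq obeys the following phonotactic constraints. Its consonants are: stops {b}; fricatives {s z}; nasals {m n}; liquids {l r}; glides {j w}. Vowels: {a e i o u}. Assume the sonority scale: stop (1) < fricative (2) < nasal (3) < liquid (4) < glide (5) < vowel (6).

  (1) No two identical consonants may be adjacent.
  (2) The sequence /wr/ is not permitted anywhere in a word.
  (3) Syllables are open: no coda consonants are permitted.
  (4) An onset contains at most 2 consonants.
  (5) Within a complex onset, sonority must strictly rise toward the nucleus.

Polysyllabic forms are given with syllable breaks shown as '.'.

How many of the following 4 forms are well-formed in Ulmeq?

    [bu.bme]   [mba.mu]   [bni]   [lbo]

[bu.bme] — σ1 onset /b/, coda /∅/ ok; σ2 onset /bm/ (1→3 rises), coda /∅/ ok → well-formed
[mba.mu] — violates constraint 5: syllable 1 onset /mb/: /m/ (nasal, 3) → /b/ (stop, 1) does not rise → ill-formed
[bni] — σ1 onset /bn/ (1→3 rises), coda /∅/ ok → well-formed
[lbo] — violates constraint 5: syllable 1 onset /lb/: /l/ (liquid, 4) → /b/ (stop, 1) does not rise → ill-formed
Well-formed: [bu.bme], [bni] → 2.

2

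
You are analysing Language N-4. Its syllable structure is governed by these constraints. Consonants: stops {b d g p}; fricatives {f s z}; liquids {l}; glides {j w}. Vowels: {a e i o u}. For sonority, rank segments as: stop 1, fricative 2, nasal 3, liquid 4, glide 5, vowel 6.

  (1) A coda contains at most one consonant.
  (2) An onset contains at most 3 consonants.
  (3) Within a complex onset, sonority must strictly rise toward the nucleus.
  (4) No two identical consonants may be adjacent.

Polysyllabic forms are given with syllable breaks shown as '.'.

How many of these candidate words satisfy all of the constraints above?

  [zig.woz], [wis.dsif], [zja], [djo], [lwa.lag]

[zig.woz] — σ1 onset /z/, coda /g/ ok; σ2 onset /w/, coda /z/ ok → phonotactically legal
[wis.dsif] — σ1 onset /w/, coda /s/ ok; σ2 onset /ds/ (1→2 rises), coda /f/ ok → phonotactically legal
[zja] — σ1 onset /zj/ (2→5 rises), coda /∅/ ok → phonotactically legal
[djo] — σ1 onset /dj/ (1→5 rises), coda /∅/ ok → phonotactically legal
[lwa.lag] — σ1 onset /lw/ (4→5 rises), coda /∅/ ok; σ2 onset /l/, coda /g/ ok → phonotactically legal
Phonotactically legal: [zig.woz], [wis.dsif], [zja], [djo], [lwa.lag] → 5.

5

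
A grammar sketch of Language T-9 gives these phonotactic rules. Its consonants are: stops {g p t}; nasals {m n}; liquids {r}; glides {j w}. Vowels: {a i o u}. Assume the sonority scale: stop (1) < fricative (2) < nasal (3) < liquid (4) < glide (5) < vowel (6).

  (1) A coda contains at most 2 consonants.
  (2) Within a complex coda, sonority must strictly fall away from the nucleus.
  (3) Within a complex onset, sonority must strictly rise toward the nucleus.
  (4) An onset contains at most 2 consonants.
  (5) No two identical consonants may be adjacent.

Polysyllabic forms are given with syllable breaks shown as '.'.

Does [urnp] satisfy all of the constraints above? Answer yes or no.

no

[urnp] — violates constraint 1: syllable 1 coda /rnp/ has 3 consonants (> 2) → not permitted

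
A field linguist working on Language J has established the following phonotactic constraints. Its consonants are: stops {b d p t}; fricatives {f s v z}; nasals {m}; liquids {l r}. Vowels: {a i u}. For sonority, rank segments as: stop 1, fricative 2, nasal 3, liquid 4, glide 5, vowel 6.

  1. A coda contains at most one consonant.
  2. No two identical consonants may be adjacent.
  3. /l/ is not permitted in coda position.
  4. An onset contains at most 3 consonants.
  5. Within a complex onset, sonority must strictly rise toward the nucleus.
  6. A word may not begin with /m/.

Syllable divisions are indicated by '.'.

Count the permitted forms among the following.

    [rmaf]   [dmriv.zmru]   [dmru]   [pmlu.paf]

[rmaf] — violates constraint 5: syllable 1 onset /rm/: /r/ (liquid, 4) → /m/ (nasal, 3) does not rise → not permitted
[dmriv.zmru] — σ1 onset /dmr/ (1→3→4 rises), coda /v/ ok; σ2 onset /zmr/ (2→3→4 rises), coda /∅/ ok → permitted
[dmru] — σ1 onset /dmr/ (1→3→4 rises), coda /∅/ ok → permitted
[pmlu.paf] — σ1 onset /pml/ (1→3→4 rises), coda /∅/ ok; σ2 onset /p/, coda /f/ ok → permitted
Permitted: [dmriv.zmru], [dmru], [pmlu.paf] → 3.

3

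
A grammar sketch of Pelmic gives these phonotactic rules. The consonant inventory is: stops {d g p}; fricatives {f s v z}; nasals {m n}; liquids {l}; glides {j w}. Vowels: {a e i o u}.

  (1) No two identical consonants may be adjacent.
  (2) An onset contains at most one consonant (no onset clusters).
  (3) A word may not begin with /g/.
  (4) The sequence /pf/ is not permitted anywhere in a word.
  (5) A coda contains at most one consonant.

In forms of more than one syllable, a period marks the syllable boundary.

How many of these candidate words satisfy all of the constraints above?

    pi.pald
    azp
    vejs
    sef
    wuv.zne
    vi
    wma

2

pi.pald — violates constraint 5: syllable 2 coda /ld/ has 2 consonants (> 1) → phonotactically illegal
azp — violates constraint 5: syllable 1 coda /zp/ has 2 consonants (> 1) → phonotactically illegal
vejs — violates constraint 5: syllable 1 coda /js/ has 2 consonants (> 1) → phonotactically illegal
sef — σ1 onset /s/, coda /f/ ok → phonotactically legal
wuv.zne — violates constraint 2: syllable 2 onset /zn/ has 2 consonants (> 1) → phonotactically illegal
vi — σ1 onset /v/, coda /∅/ ok → phonotactically legal
wma — violates constraint 2: syllable 1 onset /wm/ has 2 consonants (> 1) → phonotactically illegal
Phonotactically legal: sef, vi → 2.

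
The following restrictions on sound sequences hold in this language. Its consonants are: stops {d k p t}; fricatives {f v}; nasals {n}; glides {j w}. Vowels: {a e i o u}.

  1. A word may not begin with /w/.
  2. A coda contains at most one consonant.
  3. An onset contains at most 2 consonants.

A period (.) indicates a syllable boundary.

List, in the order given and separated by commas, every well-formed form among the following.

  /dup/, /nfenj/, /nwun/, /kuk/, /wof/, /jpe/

/dup/ — σ1 onset /d/, coda /p/ ok → well-formed
/nfenj/ — violates constraint 2: syllable 1 coda /nj/ has 2 consonants (> 1) → ill-formed
/nwun/ — σ1 onset /nw/ (2C), coda /n/ ok → well-formed
/kuk/ — σ1 onset /k/, coda /k/ ok → well-formed
/wof/ — violates constraint 1: word begins with /w/ → ill-formed
/jpe/ — σ1 onset /jp/ (2C), coda /∅/ ok → well-formed

/dup/, /nwun/, /kuk/, /jpe/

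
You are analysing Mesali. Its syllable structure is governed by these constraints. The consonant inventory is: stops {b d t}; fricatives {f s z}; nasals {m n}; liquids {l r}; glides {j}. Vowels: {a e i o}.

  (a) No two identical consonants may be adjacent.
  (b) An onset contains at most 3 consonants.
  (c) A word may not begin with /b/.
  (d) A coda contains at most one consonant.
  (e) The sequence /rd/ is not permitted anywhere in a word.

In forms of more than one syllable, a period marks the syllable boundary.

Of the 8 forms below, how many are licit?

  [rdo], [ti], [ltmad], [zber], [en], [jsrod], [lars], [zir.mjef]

[rdo] — violates constraint (e): contains banned sequence /rd/ → illicit
[ti] — σ1 onset /t/, coda /∅/ ok → licit
[ltmad] — σ1 onset /ltm/ (3C), coda /d/ ok → licit
[zber] — σ1 onset /zb/ (2C), coda /r/ ok → licit
[en] — σ1 onset /∅/, coda /n/ ok → licit
[jsrod] — σ1 onset /jsr/ (3C), coda /d/ ok → licit
[lars] — violates constraint (d): syllable 1 coda /rs/ has 2 consonants (> 1) → illicit
[zir.mjef] — σ1 onset /z/, coda /r/ ok; σ2 onset /mj/ (2C), coda /f/ ok → licit
Licit: [ti], [ltmad], [zber], [en], [jsrod], [zir.mjef] → 6.

6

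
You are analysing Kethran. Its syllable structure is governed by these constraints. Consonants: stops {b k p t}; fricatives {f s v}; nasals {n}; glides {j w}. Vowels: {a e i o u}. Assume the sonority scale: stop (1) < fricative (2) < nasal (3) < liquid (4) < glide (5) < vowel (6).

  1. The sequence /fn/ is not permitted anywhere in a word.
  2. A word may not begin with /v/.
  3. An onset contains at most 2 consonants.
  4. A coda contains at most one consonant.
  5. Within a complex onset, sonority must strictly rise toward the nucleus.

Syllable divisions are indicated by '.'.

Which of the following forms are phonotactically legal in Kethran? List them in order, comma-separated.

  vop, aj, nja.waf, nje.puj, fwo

vop — violates constraint 2: word begins with /v/ → phonotactically illegal
aj — σ1 onset /∅/, coda /j/ ok → phonotactically legal
nja.waf — σ1 onset /nj/ (3→5 rises), coda /∅/ ok; σ2 onset /w/, coda /f/ ok → phonotactically legal
nje.puj — σ1 onset /nj/ (3→5 rises), coda /∅/ ok; σ2 onset /p/, coda /j/ ok → phonotactically legal
fwo — σ1 onset /fw/ (2→5 rises), coda /∅/ ok → phonotactically legal

aj, nja.waf, nje.puj, fwo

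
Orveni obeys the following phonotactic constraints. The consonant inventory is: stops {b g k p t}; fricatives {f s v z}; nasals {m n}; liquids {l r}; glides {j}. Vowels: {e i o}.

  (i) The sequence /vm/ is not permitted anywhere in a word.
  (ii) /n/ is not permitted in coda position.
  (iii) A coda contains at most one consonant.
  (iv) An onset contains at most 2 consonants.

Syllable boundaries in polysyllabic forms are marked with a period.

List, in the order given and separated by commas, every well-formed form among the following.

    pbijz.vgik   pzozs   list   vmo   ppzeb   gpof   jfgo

pbijz.vgik — violates constraint (iii): syllable 1 coda /jz/ has 2 consonants (> 1) → ill-formed
pzozs — violates constraint (iii): syllable 1 coda /zs/ has 2 consonants (> 1) → ill-formed
list — violates constraint (iii): syllable 1 coda /st/ has 2 consonants (> 1) → ill-formed
vmo — violates constraint (i): contains banned sequence /vm/ → ill-formed
ppzeb — violates constraint (iv): syllable 1 onset /ppz/ has 3 consonants (> 2) → ill-formed
gpof — σ1 onset /gp/ (2C), coda /f/ ok → well-formed
jfgo — violates constraint (iv): syllable 1 onset /jfg/ has 3 consonants (> 2) → ill-formed

gpof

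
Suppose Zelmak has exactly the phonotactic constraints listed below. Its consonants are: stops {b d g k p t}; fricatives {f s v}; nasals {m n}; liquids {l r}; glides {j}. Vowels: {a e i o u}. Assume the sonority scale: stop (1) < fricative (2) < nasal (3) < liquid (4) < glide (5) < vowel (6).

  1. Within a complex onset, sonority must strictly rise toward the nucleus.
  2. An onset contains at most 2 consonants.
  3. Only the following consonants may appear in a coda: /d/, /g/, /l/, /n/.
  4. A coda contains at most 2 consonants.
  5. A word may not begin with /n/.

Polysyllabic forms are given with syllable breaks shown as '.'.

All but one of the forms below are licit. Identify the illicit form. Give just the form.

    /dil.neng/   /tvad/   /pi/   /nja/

/nja/

/dil.neng/ — σ1 onset /d/, coda /l/ ok; σ2 onset /n/, coda /ng/ (2C) ok → licit
/tvad/ — σ1 onset /tv/ (1→2 rises), coda /d/ ok → licit
/pi/ — σ1 onset /p/, coda /∅/ ok → licit
/nja/ — violates constraint 5: word begins with /n/ → illicit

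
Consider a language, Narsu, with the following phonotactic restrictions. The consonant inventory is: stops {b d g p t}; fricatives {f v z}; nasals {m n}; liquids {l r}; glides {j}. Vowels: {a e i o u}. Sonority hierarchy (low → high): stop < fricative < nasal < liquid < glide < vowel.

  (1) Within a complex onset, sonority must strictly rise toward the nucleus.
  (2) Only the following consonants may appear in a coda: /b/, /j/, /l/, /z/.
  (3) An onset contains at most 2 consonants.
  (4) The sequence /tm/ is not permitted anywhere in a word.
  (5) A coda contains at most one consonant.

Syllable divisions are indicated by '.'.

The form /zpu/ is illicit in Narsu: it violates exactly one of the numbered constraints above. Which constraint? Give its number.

/zpu/: syllable 1 onset /zp/: /z/ (fricative, 2) → /p/ (stop, 1) does not rise.
This is a violation of constraint 1: "Within a complex onset, sonority must strictly rise toward the nucleus."
The remaining constraints (2, 3, 4, 5) are satisfied.

1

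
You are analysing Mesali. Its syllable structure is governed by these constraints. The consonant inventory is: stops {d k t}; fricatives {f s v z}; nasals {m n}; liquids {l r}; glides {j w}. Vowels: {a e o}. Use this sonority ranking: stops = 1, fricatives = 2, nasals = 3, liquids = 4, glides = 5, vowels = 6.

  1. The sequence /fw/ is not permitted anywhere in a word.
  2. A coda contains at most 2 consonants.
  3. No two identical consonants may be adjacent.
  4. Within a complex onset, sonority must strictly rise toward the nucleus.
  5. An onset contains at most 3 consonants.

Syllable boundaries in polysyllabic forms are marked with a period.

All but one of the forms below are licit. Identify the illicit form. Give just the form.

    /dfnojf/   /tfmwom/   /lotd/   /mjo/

/tfmwom/

/dfnojf/ — σ1 onset /dfn/ (1→2→3 rises), coda /jf/ (2C) ok → licit
/tfmwom/ — violates constraint 5: syllable 1 onset /tfmw/ has 4 consonants (> 3) → illicit
/lotd/ — σ1 onset /l/, coda /td/ (2C) ok → licit
/mjo/ — σ1 onset /mj/ (3→5 rises), coda /∅/ ok → licit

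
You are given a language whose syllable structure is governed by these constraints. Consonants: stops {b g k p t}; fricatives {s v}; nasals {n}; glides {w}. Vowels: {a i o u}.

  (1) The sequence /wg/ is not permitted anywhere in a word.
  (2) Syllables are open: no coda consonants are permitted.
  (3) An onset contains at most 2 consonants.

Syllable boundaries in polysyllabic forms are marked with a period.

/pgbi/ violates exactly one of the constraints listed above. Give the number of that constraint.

3

/pgbi/: syllable 1 onset /pgb/ has 3 consonants (> 2).
This is a violation of constraint 3: "An onset contains at most 2 consonants."
The remaining constraints (1, 2) are satisfied.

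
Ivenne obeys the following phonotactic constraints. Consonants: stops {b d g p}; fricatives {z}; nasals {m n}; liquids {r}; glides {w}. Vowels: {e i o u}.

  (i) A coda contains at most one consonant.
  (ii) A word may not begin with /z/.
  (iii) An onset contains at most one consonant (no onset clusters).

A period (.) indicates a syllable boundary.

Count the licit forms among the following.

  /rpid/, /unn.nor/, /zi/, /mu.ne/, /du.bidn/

1

/rpid/ — violates constraint (iii): syllable 1 onset /rp/ has 2 consonants (> 1) → illicit
/unn.nor/ — violates constraint (i): syllable 1 coda /nn/ has 2 consonants (> 1) → illicit
/zi/ — violates constraint (ii): word begins with /z/ → illicit
/mu.ne/ — σ1 onset /m/, coda /∅/ ok; σ2 onset /n/, coda /∅/ ok → licit
/du.bidn/ — violates constraint (i): syllable 2 coda /dn/ has 2 consonants (> 1) → illicit
Licit: /mu.ne/ → 1.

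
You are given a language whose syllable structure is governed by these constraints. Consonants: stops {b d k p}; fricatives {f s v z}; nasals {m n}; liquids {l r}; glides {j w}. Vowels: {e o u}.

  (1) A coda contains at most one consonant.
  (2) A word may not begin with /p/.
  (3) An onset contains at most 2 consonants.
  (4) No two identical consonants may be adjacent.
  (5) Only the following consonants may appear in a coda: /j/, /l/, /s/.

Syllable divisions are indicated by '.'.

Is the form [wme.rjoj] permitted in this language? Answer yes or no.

[wme.rjoj] — σ1 onset /wm/ (2C), coda /∅/ ok; σ2 onset /rj/ (2C), coda /j/ ok → permitted

yes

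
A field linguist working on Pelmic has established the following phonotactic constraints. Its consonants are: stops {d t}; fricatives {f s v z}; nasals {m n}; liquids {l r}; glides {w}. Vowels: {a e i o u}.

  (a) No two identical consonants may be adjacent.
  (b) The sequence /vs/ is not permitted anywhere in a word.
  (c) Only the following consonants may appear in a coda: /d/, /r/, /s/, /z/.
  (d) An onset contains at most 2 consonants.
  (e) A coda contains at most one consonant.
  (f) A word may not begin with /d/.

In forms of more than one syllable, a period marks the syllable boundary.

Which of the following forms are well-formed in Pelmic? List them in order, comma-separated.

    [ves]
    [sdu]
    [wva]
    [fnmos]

[ves], [sdu], [wva]

[ves] — σ1 onset /v/, coda /s/ ok → well-formed
[sdu] — σ1 onset /sd/ (2C), coda /∅/ ok → well-formed
[wva] — σ1 onset /wv/ (2C), coda /∅/ ok → well-formed
[fnmos] — violates constraint (d): syllable 1 onset /fnm/ has 3 consonants (> 2) → ill-formed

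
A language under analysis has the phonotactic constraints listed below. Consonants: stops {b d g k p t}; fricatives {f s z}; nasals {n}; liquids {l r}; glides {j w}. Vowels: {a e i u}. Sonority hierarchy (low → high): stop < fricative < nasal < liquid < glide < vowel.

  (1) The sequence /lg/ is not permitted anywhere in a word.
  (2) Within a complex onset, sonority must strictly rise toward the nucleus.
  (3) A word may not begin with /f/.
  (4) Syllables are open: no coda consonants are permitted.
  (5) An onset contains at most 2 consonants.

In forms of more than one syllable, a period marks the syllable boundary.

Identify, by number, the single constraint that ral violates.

4

ral: syllable 1 coda /l/ has 1 consonant (> 0).
This is a violation of constraint 4: "Syllables are open: no coda consonants are permitted."
The remaining constraints (1, 2, 3, 5) are satisfied.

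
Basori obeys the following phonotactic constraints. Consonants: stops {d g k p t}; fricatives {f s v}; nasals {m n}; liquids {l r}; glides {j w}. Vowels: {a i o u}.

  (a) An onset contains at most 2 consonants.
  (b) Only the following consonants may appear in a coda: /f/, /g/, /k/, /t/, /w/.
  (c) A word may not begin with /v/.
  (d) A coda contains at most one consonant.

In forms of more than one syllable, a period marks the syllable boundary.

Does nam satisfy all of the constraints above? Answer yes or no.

nam — violates constraint (b): syllable 1 coda contains /m/, which is not a licensed coda consonant → ill-formed

no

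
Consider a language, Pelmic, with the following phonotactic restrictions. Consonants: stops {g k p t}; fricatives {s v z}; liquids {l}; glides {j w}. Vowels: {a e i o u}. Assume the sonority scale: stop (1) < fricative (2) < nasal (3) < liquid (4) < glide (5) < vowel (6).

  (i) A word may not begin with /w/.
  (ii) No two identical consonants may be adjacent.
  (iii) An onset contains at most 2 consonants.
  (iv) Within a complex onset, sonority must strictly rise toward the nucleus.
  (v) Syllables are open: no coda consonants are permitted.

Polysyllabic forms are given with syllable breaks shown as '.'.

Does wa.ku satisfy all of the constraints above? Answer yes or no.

wa.ku — violates constraint (i): word begins with /w/ → ill-formed

no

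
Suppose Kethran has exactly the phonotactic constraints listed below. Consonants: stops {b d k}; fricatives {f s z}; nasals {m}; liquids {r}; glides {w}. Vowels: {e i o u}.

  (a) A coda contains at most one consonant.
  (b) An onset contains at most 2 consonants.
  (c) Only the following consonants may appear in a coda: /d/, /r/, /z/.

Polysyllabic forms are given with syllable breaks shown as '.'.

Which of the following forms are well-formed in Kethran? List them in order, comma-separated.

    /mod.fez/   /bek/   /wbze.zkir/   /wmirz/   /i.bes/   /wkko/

/mod.fez/

/mod.fez/ — σ1 onset /m/, coda /d/ ok; σ2 onset /f/, coda /z/ ok → well-formed
/bek/ — violates constraint (c): syllable 1 coda contains /k/, which is not a licensed coda consonant → ill-formed
/wbze.zkir/ — violates constraint (b): syllable 1 onset /wbz/ has 3 consonants (> 2) → ill-formed
/wmirz/ — violates constraint (a): syllable 1 coda /rz/ has 2 consonants (> 1) → ill-formed
/i.bes/ — violates constraint (c): syllable 2 coda contains /s/, which is not a licensed coda consonant → ill-formed
/wkko/ — violates constraint (b): syllable 1 onset /wkk/ has 3 consonants (> 2) → ill-formed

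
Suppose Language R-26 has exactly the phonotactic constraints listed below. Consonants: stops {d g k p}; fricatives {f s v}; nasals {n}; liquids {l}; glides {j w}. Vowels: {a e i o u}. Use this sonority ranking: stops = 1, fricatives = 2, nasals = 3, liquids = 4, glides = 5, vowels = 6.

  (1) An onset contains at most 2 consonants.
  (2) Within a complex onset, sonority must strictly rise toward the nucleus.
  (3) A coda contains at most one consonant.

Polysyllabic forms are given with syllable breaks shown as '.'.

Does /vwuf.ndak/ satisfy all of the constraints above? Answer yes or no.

no

/vwuf.ndak/ — violates constraint 2: syllable 2 onset /nd/: /n/ (nasal, 3) → /d/ (stop, 1) does not rise → not permitted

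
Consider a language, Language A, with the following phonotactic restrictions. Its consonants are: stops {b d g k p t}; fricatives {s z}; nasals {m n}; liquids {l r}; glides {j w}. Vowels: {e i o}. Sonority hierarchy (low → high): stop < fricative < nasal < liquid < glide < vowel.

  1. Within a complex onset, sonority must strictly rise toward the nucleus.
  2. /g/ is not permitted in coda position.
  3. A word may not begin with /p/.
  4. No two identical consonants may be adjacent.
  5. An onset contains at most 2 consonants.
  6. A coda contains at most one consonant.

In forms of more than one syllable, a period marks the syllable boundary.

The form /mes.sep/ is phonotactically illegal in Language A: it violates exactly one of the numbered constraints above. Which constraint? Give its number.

/mes.sep/: adjacent identical consonants /ss/.
This is a violation of constraint 4: "No two identical consonants may be adjacent."
The remaining constraints (1, 2, 3, 5, 6) are satisfied.

4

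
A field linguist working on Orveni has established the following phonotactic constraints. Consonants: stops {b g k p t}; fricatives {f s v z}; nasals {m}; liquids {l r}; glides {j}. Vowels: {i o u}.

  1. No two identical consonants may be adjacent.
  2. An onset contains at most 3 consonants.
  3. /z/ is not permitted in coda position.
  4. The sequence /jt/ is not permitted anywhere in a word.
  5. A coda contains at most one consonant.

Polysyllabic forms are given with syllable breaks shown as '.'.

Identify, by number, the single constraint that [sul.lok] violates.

1

[sul.lok]: adjacent identical consonants /ll/.
This is a violation of constraint 1: "No two identical consonants may be adjacent."
The remaining constraints (2, 3, 4, 5) are satisfied.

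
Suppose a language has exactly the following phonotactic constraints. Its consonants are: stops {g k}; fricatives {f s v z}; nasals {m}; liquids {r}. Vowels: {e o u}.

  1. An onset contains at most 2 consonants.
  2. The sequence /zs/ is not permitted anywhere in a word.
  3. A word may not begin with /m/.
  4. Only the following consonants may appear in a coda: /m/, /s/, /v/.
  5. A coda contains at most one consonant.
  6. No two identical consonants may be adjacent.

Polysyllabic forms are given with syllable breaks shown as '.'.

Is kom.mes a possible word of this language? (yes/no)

no

kom.mes — violates constraint 6: adjacent identical consonants /mm/ → not permitted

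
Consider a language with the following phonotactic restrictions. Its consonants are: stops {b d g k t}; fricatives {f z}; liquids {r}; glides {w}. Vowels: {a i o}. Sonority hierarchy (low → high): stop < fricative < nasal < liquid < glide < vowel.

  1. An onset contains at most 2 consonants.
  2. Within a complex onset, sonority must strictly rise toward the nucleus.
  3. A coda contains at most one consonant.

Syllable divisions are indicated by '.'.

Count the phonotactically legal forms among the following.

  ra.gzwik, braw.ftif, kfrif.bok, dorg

0

ra.gzwik — violates constraint 1: syllable 2 onset /gzw/ has 3 consonants (> 2) → phonotactically illegal
braw.ftif — violates constraint 2: syllable 2 onset /ft/: /f/ (fricative, 2) → /t/ (stop, 1) does not rise → phonotactically illegal
kfrif.bok — violates constraint 1: syllable 1 onset /kfr/ has 3 consonants (> 2) → phonotactically illegal
dorg — violates constraint 3: syllable 1 coda /rg/ has 2 consonants (> 1) → phonotactically illegal
No form is phonotactically legal → 0.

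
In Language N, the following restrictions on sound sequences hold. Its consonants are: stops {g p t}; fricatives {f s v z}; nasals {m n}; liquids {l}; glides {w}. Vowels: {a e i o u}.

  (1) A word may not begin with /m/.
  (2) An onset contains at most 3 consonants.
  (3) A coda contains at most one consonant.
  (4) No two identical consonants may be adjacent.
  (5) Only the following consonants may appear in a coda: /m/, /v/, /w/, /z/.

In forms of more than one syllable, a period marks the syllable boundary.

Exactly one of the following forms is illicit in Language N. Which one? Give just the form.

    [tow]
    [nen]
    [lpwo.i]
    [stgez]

[nen]

[tow] — σ1 onset /t/, coda /w/ ok → licit
[nen] — violates constraint 5: syllable 1 coda contains /n/, which is not a licensed coda consonant → illicit
[lpwo.i] — σ1 onset /lpw/ (3C), coda /∅/ ok; σ2 onset /∅/, coda /∅/ ok → licit
[stgez] — σ1 onset /stg/ (3C), coda /z/ ok → licit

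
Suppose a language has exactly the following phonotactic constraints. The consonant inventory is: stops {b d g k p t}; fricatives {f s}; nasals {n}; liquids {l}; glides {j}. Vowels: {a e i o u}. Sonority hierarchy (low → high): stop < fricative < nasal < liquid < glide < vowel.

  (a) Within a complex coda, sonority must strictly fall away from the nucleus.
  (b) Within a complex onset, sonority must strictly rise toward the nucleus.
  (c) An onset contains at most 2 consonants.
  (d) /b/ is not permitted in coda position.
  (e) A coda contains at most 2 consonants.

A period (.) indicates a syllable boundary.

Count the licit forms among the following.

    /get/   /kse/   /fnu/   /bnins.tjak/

4

/get/ — σ1 onset /g/, coda /t/ ok → licit
/kse/ — σ1 onset /ks/ (1→2 rises), coda /∅/ ok → licit
/fnu/ — σ1 onset /fn/ (2→3 rises), coda /∅/ ok → licit
/bnins.tjak/ — σ1 onset /bn/ (1→3 rises), coda /ns/ (3→2 falls) ok; σ2 onset /tj/ (1→5 rises), coda /k/ ok → licit
Licit: /get/, /kse/, /fnu/, /bnins.tjak/ → 4.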